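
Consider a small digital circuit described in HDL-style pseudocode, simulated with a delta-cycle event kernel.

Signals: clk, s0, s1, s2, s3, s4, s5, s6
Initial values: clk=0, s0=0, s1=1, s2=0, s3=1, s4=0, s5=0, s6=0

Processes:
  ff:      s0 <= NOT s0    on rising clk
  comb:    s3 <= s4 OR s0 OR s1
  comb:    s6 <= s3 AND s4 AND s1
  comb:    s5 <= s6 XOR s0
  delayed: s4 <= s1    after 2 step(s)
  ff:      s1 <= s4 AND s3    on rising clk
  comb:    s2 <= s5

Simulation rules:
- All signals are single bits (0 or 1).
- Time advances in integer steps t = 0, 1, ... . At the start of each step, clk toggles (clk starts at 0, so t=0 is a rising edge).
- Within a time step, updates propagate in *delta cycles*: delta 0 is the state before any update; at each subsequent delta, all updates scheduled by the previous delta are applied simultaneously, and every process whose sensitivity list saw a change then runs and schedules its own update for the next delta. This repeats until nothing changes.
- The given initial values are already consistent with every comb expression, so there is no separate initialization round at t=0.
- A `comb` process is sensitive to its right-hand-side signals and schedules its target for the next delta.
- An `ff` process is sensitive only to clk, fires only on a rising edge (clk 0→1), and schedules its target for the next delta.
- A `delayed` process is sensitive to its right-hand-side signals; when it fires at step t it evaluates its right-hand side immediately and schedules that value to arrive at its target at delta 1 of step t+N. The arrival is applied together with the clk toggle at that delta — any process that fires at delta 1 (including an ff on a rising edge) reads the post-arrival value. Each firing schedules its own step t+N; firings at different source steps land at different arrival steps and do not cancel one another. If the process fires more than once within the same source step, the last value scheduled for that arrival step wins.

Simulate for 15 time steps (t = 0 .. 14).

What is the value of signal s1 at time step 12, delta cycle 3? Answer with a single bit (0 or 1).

0

t0.Δ0 s4=0 s6=0 clk=0 s0=0 s1=1 s5=0 s3=1 s2=0
t0.Δ1 s4=0 s6=0 clk=1 s0=0 s1=1 s5=0 s3=1 s2=0
t0.Δ2 s4=0 s6=0 clk=1 s0=1 s1=0 s5=0 s3=1 s2=0
t0.Δ3 s4=0 s6=0 clk=1 s0=1 s1=0 s5=1 s3=1 s2=0
t0.Δ4 s4=0 s6=0 clk=1 s0=1 s1=0 s5=1 s3=1 s2=1
t1.Δ0 s4=0 s6=0 clk=1 s0=1 s1=0 s5=1 s3=1 s2=1
t1.Δ1 s4=0 s6=0 clk=0 s0=1 s1=0 s5=1 s3=1 s2=1
t2.Δ0 s4=0 s6=0 clk=0 s0=1 s1=0 s5=1 s3=1 s2=1
t2.Δ1 s4=0 s6=0 clk=1 s0=1 s1=0 s5=1 s3=1 s2=1
t2.Δ2 s4=0 s6=0 clk=1 s0=0 s1=0 s5=1 s3=1 s2=1
t2.Δ3 s4=0 s6=0 clk=1 s0=0 s1=0 s5=0 s3=0 s2=1
t2.Δ4 s4=0 s6=0 clk=1 s0=0 s1=0 s5=0 s3=0 s2=0
t3.Δ0 s4=0 s6=0 clk=1 s0=0 s1=0 s5=0 s3=0 s2=0
t3.Δ1 s4=0 s6=0 clk=0 s0=0 s1=0 s5=0 s3=0 s2=0
t4.Δ0 s4=0 s6=0 clk=0 s0=0 s1=0 s5=0 s3=0 s2=0
t4.Δ1 s4=0 s6=0 clk=1 s0=0 s1=0 s5=0 s3=0 s2=0
t4.Δ2 s4=0 s6=0 clk=1 s0=1 s1=0 s5=0 s3=0 s2=0
t4.Δ3 s4=0 s6=0 clk=1 s0=1 s1=0 s5=1 s3=1 s2=0
t4.Δ4 s4=0 s6=0 clk=1 s0=1 s1=0 s5=1 s3=1 s2=1
t5.Δ0 s4=0 s6=0 clk=1 s0=1 s1=0 s5=1 s3=1 s2=1
t5.Δ1 s4=0 s6=0 clk=0 s0=1 s1=0 s5=1 s3=1 s2=1
t6.Δ0 s4=0 s6=0 clk=0 s0=1 s1=0 s5=1 s3=1 s2=1
t6.Δ1 s4=0 s6=0 clk=1 s0=1 s1=0 s5=1 s3=1 s2=1
t6.Δ2 s4=0 s6=0 clk=1 s0=0 s1=0 s5=1 s3=1 s2=1
t6.Δ3 s4=0 s6=0 clk=1 s0=0 s1=0 s5=0 s3=0 s2=1
t6.Δ4 s4=0 s6=0 clk=1 s0=0 s1=0 s5=0 s3=0 s2=0
t7.Δ0 s4=0 s6=0 clk=1 s0=0 s1=0 s5=0 s3=0 s2=0
t7.Δ1 s4=0 s6=0 clk=0 s0=0 s1=0 s5=0 s3=0 s2=0
t8.Δ0 s4=0 s6=0 clk=0 s0=0 s1=0 s5=0 s3=0 s2=0
t8.Δ1 s4=0 s6=0 clk=1 s0=0 s1=0 s5=0 s3=0 s2=0
t8.Δ2 s4=0 s6=0 clk=1 s0=1 s1=0 s5=0 s3=0 s2=0
t8.Δ3 s4=0 s6=0 clk=1 s0=1 s1=0 s5=1 s3=1 s2=0
t8.Δ4 s4=0 s6=0 clk=1 s0=1 s1=0 s5=1 s3=1 s2=1
t9.Δ0 s4=0 s6=0 clk=1 s0=1 s1=0 s5=1 s3=1 s2=1
t9.Δ1 s4=0 s6=0 clk=0 s0=1 s1=0 s5=1 s3=1 s2=1
t10.Δ0 s4=0 s6=0 clk=0 s0=1 s1=0 s5=1 s3=1 s2=1
t10.Δ1 s4=0 s6=0 clk=1 s0=1 s1=0 s5=1 s3=1 s2=1
t10.Δ2 s4=0 s6=0 clk=1 s0=0 s1=0 s5=1 s3=1 s2=1
t10.Δ3 s4=0 s6=0 clk=1 s0=0 s1=0 s5=0 s3=0 s2=1
t10.Δ4 s4=0 s6=0 clk=1 s0=0 s1=0 s5=0 s3=0 s2=0
t11.Δ0 s4=0 s6=0 clk=1 s0=0 s1=0 s5=0 s3=0 s2=0
t11.Δ1 s4=0 s6=0 clk=0 s0=0 s1=0 s5=0 s3=0 s2=0
t12.Δ0 s4=0 s6=0 clk=0 s0=0 s1=0 s5=0 s3=0 s2=0
t12.Δ1 s4=0 s6=0 clk=1 s0=0 s1=0 s5=0 s3=0 s2=0
t12.Δ2 s4=0 s6=0 clk=1 s0=1 s1=0 s5=0 s3=0 s2=0
t12.Δ3 s4=0 s6=0 clk=1 s0=1 s1=0 s5=1 s3=1 s2=0
t12.Δ4 s4=0 s6=0 clk=1 s0=1 s1=0 s5=1 s3=1 s2=1
t13.Δ0 s4=0 s6=0 clk=1 s0=1 s1=0 s5=1 s3=1 s2=1
t13.Δ1 s4=0 s6=0 clk=0 s0=1 s1=0 s5=1 s3=1 s2=1
t14.Δ0 s4=0 s6=0 clk=0 s0=1 s1=0 s5=1 s3=1 s2=1
t14.Δ1 s4=0 s6=0 clk=1 s0=1 s1=0 s5=1 s3=1 s2=1
t14.Δ2 s4=0 s6=0 clk=1 s0=0 s1=0 s5=1 s3=1 s2=1
t14.Δ3 s4=0 s6=0 clk=1 s0=0 s1=0 s5=0 s3=0 s2=1
t14.Δ4 s4=0 s6=0 clk=1 s0=0 s1=0 s5=0 s3=0 s2=0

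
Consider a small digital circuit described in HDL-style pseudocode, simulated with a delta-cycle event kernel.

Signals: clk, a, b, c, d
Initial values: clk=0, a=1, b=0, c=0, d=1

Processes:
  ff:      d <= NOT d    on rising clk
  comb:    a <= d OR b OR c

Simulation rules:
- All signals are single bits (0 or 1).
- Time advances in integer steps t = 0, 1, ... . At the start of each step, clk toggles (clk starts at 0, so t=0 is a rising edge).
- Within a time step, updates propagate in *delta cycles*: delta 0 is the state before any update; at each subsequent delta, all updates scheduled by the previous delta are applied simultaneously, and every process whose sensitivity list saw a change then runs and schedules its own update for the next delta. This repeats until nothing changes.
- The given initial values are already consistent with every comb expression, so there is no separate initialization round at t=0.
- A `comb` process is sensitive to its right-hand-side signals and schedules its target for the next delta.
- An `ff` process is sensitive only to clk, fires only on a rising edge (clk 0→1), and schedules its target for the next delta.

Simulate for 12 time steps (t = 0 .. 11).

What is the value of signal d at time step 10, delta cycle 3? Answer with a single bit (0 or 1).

[bits: b,c,d,clk,a]
t=0: Δ0=00101 Δ1=00111 Δ2=00011 Δ3=00010 | 3Δ
t=1: Δ0=00010 Δ1=00000 | 1Δ
t=2: Δ0=00000 Δ1=00010 Δ2=00110 Δ3=00111 | 3Δ
t=3: Δ0=00111 Δ1=00101 | 1Δ
t=4: Δ0=00101 Δ1=00111 Δ2=00011 Δ3=00010 | 3Δ
t=5: Δ0=00010 Δ1=00000 | 1Δ
t=6: Δ0=00000 Δ1=00010 Δ2=00110 Δ3=00111 | 3Δ
t=7: Δ0=00111 Δ1=00101 | 1Δ
t=8: Δ0=00101 Δ1=00111 Δ2=00011 Δ3=00010 | 3Δ
t=9: Δ0=00010 Δ1=00000 | 1Δ
t=10: Δ0=00000 Δ1=00010 Δ2=00110 Δ3=00111 | 3Δ
t=11: Δ0=00111 Δ1=00101 | 1Δ

1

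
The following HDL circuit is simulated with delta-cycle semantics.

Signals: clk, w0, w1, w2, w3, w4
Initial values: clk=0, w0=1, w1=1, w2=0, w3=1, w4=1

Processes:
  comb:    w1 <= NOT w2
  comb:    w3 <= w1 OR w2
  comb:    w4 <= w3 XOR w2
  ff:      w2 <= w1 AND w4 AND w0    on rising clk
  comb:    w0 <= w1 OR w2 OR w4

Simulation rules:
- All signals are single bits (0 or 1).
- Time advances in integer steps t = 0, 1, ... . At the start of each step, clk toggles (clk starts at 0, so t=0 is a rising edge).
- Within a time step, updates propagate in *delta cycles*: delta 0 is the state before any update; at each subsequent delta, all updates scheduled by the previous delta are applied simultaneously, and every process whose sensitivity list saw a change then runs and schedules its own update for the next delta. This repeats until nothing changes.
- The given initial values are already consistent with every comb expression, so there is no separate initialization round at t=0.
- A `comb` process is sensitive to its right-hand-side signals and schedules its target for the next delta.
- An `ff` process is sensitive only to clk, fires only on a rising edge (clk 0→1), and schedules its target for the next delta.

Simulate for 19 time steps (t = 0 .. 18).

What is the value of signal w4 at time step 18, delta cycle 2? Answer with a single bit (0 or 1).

0

t0.Δ0 w2=0 w1=1 w0=1 w3=1 clk=0 w4=1
t0.Δ1 w2=0 w1=1 w0=1 w3=1 clk=1 w4=1
t0.Δ2 w2=1 w1=1 w0=1 w3=1 clk=1 w4=1
t0.Δ3 w2=1 w1=0 w0=1 w3=1 clk=1 w4=0
t1.Δ0 w2=1 w1=0 w0=1 w3=1 clk=1 w4=0
t1.Δ1 w2=1 w1=0 w0=1 w3=1 clk=0 w4=0
t2.Δ0 w2=1 w1=0 w0=1 w3=1 clk=0 w4=0
t2.Δ1 w2=1 w1=0 w0=1 w3=1 clk=1 w4=0
t2.Δ2 w2=0 w1=0 w0=1 w3=1 clk=1 w4=0
t2.Δ3 w2=0 w1=1 w0=0 w3=0 clk=1 w4=1
t2.Δ4 w2=0 w1=1 w0=1 w3=1 clk=1 w4=0
t2.Δ5 w2=0 w1=1 w0=1 w3=1 clk=1 w4=1
t3.Δ0 w2=0 w1=1 w0=1 w3=1 clk=1 w4=1
t3.Δ1 w2=0 w1=1 w0=1 w3=1 clk=0 w4=1
t4.Δ0 w2=0 w1=1 w0=1 w3=1 clk=0 w4=1
t4.Δ1 w2=0 w1=1 w0=1 w3=1 clk=1 w4=1
t4.Δ2 w2=1 w1=1 w0=1 w3=1 clk=1 w4=1
t4.Δ3 w2=1 w1=0 w0=1 w3=1 clk=1 w4=0
t5.Δ0 w2=1 w1=0 w0=1 w3=1 clk=1 w4=0
t5.Δ1 w2=1 w1=0 w0=1 w3=1 clk=0 w4=0
t6.Δ0 w2=1 w1=0 w0=1 w3=1 clk=0 w4=0
t6.Δ1 w2=1 w1=0 w0=1 w3=1 clk=1 w4=0
t6.Δ2 w2=0 w1=0 w0=1 w3=1 clk=1 w4=0
t6.Δ3 w2=0 w1=1 w0=0 w3=0 clk=1 w4=1
t6.Δ4 w2=0 w1=1 w0=1 w3=1 clk=1 w4=0
t6.Δ5 w2=0 w1=1 w0=1 w3=1 clk=1 w4=1
t7.Δ0 w2=0 w1=1 w0=1 w3=1 clk=1 w4=1
t7.Δ1 w2=0 w1=1 w0=1 w3=1 clk=0 w4=1
t8.Δ0 w2=0 w1=1 w0=1 w3=1 clk=0 w4=1
t8.Δ1 w2=0 w1=1 w0=1 w3=1 clk=1 w4=1
t8.Δ2 w2=1 w1=1 w0=1 w3=1 clk=1 w4=1
t8.Δ3 w2=1 w1=0 w0=1 w3=1 clk=1 w4=0
t9.Δ0 w2=1 w1=0 w0=1 w3=1 clk=1 w4=0
t9.Δ1 w2=1 w1=0 w0=1 w3=1 clk=0 w4=0
t10.Δ0 w2=1 w1=0 w0=1 w3=1 clk=0 w4=0
t10.Δ1 w2=1 w1=0 w0=1 w3=1 clk=1 w4=0
t10.Δ2 w2=0 w1=0 w0=1 w3=1 clk=1 w4=0
t10.Δ3 w2=0 w1=1 w0=0 w3=0 clk=1 w4=1
t10.Δ4 w2=0 w1=1 w0=1 w3=1 clk=1 w4=0
t10.Δ5 w2=0 w1=1 w0=1 w3=1 clk=1 w4=1
t11.Δ0 w2=0 w1=1 w0=1 w3=1 clk=1 w4=1
t11.Δ1 w2=0 w1=1 w0=1 w3=1 clk=0 w4=1
t12.Δ0 w2=0 w1=1 w0=1 w3=1 clk=0 w4=1
t12.Δ1 w2=0 w1=1 w0=1 w3=1 clk=1 w4=1
t12.Δ2 w2=1 w1=1 w0=1 w3=1 clk=1 w4=1
t12.Δ3 w2=1 w1=0 w0=1 w3=1 clk=1 w4=0
t13.Δ0 w2=1 w1=0 w0=1 w3=1 clk=1 w4=0
t13.Δ1 w2=1 w1=0 w0=1 w3=1 clk=0 w4=0
t14.Δ0 w2=1 w1=0 w0=1 w3=1 clk=0 w4=0
t14.Δ1 w2=1 w1=0 w0=1 w3=1 clk=1 w4=0
t14.Δ2 w2=0 w1=0 w0=1 w3=1 clk=1 w4=0
t14.Δ3 w2=0 w1=1 w0=0 w3=0 clk=1 w4=1
t14.Δ4 w2=0 w1=1 w0=1 w3=1 clk=1 w4=0
t14.Δ5 w2=0 w1=1 w0=1 w3=1 clk=1 w4=1
t15.Δ0 w2=0 w1=1 w0=1 w3=1 clk=1 w4=1
t15.Δ1 w2=0 w1=1 w0=1 w3=1 clk=0 w4=1
t16.Δ0 w2=0 w1=1 w0=1 w3=1 clk=0 w4=1
t16.Δ1 w2=0 w1=1 w0=1 w3=1 clk=1 w4=1
t16.Δ2 w2=1 w1=1 w0=1 w3=1 clk=1 w4=1
t16.Δ3 w2=1 w1=0 w0=1 w3=1 clk=1 w4=0
t17.Δ0 w2=1 w1=0 w0=1 w3=1 clk=1 w4=0
t17.Δ1 w2=1 w1=0 w0=1 w3=1 clk=0 w4=0
t18.Δ0 w2=1 w1=0 w0=1 w3=1 clk=0 w4=0
t18.Δ1 w2=1 w1=0 w0=1 w3=1 clk=1 w4=0
t18.Δ2 w2=0 w1=0 w0=1 w3=1 clk=1 w4=0
t18.Δ3 w2=0 w1=1 w0=0 w3=0 clk=1 w4=1
t18.Δ4 w2=0 w1=1 w0=1 w3=1 clk=1 w4=0
t18.Δ5 w2=0 w1=1 w0=1 w3=1 clk=1 w4=1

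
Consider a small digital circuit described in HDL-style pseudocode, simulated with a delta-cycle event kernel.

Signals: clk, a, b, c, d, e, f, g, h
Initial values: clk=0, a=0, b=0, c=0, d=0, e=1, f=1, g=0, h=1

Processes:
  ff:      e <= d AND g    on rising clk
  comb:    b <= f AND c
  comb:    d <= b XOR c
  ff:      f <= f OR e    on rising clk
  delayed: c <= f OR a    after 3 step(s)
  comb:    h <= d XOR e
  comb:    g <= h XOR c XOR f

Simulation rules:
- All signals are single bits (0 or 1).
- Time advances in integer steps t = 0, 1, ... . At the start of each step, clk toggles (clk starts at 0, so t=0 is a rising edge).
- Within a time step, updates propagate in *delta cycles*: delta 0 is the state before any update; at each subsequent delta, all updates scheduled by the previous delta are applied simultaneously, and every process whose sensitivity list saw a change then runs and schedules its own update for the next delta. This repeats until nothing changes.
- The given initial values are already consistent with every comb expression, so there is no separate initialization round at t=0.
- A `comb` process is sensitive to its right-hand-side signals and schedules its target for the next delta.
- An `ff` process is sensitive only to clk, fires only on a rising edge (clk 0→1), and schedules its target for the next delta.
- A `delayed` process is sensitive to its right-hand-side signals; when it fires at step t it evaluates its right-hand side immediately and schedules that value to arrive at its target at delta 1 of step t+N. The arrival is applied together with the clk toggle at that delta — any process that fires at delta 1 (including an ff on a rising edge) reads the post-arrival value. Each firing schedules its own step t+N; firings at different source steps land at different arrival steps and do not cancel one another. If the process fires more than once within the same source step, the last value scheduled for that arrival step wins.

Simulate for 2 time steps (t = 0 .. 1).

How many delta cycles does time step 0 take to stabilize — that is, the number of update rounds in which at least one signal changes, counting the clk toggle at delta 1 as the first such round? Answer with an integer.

t=0 Δ0: e=1 h=1 g=0 d=0 clk=0 b=0 c=0 a=0 f=1
  Δ1: clk:0→1
  Δ2: e:1→0
  Δ3: h:1→0
  Δ4: g:0→1
  (4Δ to stable)
t=1 Δ0: e=0 h=0 g=1 d=0 clk=1 b=0 c=0 a=0 f=1
  Δ1: clk:1→0
  (1Δ to stable)

4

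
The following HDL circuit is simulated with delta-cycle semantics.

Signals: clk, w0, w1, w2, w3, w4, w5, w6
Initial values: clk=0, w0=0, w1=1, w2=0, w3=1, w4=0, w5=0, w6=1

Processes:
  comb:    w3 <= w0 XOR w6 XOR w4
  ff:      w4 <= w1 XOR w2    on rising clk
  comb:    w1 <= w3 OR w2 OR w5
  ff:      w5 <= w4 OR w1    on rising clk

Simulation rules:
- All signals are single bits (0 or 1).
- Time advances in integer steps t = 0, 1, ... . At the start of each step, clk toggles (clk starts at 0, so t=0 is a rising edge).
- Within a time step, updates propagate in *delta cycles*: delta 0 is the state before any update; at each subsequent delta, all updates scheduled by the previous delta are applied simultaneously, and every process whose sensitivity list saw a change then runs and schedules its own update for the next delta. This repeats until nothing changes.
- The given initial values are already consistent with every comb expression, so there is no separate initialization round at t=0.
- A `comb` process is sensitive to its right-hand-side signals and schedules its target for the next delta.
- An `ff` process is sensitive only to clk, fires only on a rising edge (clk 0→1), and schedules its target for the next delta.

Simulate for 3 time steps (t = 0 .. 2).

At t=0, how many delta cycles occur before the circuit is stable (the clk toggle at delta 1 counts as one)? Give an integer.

3

t=0 Δ0: clk=0 w0=0 w1=1 w6=1 w5=0 w2=0 w3=1 w4=0
  Δ1: clk:0→1
  Δ2: w5:0→1, w4:0→1
  Δ3: w3:1→0
  (3Δ to stable)
t=1 Δ0: clk=1 w0=0 w1=1 w6=1 w5=1 w2=0 w3=0 w4=1
  Δ1: clk:1→0
  (1Δ to stable)
t=2 Δ0: clk=0 w0=0 w1=1 w6=1 w5=1 w2=0 w3=0 w4=1
  Δ1: clk:0→1
  (1Δ to stable)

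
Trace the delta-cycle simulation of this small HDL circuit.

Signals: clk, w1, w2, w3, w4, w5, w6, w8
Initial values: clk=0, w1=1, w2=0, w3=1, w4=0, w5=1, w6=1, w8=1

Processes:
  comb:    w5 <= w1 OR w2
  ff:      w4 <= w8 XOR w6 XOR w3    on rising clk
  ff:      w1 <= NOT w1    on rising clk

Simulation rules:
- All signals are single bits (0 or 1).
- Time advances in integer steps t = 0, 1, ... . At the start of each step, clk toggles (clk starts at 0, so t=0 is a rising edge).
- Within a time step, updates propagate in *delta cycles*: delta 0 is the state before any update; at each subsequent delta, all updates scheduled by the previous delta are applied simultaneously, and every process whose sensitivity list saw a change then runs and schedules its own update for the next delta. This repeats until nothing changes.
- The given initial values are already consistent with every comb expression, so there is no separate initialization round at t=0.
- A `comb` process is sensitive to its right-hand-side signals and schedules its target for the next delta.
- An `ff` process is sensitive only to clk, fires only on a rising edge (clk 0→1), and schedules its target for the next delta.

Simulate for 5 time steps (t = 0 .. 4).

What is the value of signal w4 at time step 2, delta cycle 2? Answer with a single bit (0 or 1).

1

[bits: w8,w6,w5,clk,w2,w3,w4,w1]
t=0: Δ0=11100101 Δ1=11110101 Δ2=11110110 Δ3=11010110 | 3Δ
t=1: Δ0=11010110 Δ1=11000110 | 1Δ
t=2: Δ0=11000110 Δ1=11010110 Δ2=11010111 Δ3=11110111 | 3Δ
t=3: Δ0=11110111 Δ1=11100111 | 1Δ
t=4: Δ0=11100111 Δ1=11110111 Δ2=11110110 Δ3=11010110 | 3Δ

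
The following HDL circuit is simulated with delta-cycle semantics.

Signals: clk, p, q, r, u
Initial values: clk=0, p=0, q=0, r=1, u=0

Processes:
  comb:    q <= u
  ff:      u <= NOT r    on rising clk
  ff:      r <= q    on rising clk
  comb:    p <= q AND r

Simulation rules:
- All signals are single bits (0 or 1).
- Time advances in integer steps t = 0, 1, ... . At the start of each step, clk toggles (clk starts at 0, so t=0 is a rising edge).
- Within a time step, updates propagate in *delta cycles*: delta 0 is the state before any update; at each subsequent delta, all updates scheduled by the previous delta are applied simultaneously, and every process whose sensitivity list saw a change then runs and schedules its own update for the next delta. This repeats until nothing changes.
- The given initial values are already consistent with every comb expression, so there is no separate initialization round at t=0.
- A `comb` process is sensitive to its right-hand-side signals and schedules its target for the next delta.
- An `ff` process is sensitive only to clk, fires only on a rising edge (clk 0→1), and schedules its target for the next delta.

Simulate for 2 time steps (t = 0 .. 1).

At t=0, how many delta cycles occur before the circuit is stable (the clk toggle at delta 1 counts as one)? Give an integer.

2

t0.Δ0 p=0 clk=0 u=0 r=1 q=0
t0.Δ1 p=0 clk=1 u=0 r=1 q=0
t0.Δ2 p=0 clk=1 u=0 r=0 q=0
t1.Δ0 p=0 clk=1 u=0 r=0 q=0
t1.Δ1 p=0 clk=0 u=0 r=0 q=0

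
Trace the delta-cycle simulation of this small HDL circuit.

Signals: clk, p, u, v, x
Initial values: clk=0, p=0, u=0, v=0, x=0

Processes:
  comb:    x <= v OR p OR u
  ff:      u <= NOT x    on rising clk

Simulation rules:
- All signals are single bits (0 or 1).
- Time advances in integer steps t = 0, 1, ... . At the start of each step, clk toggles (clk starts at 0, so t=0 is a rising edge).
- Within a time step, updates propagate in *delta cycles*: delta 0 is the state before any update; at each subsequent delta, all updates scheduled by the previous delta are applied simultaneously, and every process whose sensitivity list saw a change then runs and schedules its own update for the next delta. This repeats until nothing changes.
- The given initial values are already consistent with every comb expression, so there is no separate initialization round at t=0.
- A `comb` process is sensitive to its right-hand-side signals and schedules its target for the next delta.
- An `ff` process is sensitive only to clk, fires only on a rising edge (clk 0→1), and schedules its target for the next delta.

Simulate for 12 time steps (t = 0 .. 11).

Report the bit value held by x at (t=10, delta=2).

t=0 Δ0: p=0 x=0 v=0 u=0 clk=0
  Δ1: clk:0→1
  Δ2: u:0→1
  Δ3: x:0→1
  (3Δ to stable)
t=1 Δ0: p=0 x=1 v=0 u=1 clk=1
  Δ1: clk:1→0
  (1Δ to stable)
t=2 Δ0: p=0 x=1 v=0 u=1 clk=0
  Δ1: clk:0→1
  Δ2: u:1→0
  Δ3: x:1→0
  (3Δ to stable)
t=3 Δ0: p=0 x=0 v=0 u=0 clk=1
  Δ1: clk:1→0
  (1Δ to stable)
t=4 Δ0: p=0 x=0 v=0 u=0 clk=0
  Δ1: clk:0→1
  Δ2: u:0→1
  Δ3: x:0→1
  (3Δ to stable)
t=5 Δ0: p=0 x=1 v=0 u=1 clk=1
  Δ1: clk:1→0
  (1Δ to stable)
t=6 Δ0: p=0 x=1 v=0 u=1 clk=0
  Δ1: clk:0→1
  Δ2: u:1→0
  Δ3: x:1→0
  (3Δ to stable)
t=7 Δ0: p=0 x=0 v=0 u=0 clk=1
  Δ1: clk:1→0
  (1Δ to stable)
t=8 Δ0: p=0 x=0 v=0 u=0 clk=0
  Δ1: clk:0→1
  Δ2: u:0→1
  Δ3: x:0→1
  (3Δ to stable)
t=9 Δ0: p=0 x=1 v=0 u=1 clk=1
  Δ1: clk:1→0
  (1Δ to stable)
t=10 Δ0: p=0 x=1 v=0 u=1 clk=0
  Δ1: clk:0→1
  Δ2: u:1→0
  Δ3: x:1→0
  (3Δ to stable)
t=11 Δ0: p=0 x=0 v=0 u=0 clk=1
  Δ1: clk:1→0
  (1Δ to stable)

1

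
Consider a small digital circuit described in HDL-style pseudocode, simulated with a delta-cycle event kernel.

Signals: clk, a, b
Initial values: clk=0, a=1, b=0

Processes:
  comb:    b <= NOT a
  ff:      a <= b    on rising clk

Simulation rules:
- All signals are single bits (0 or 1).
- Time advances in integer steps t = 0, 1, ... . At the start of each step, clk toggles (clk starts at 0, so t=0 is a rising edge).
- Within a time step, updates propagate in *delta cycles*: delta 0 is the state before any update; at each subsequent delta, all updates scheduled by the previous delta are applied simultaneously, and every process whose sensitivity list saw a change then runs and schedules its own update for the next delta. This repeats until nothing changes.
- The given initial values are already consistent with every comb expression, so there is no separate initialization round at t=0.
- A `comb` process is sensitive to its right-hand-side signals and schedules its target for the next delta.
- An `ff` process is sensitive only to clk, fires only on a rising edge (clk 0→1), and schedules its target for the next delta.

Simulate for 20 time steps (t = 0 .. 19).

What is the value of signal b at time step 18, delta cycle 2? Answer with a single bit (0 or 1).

[bits: a,b,clk]
t=0: Δ0=100 Δ1=101 Δ2=001 Δ3=011 | 3Δ
t=1: Δ0=011 Δ1=010 | 1Δ
t=2: Δ0=010 Δ1=011 Δ2=111 Δ3=101 | 3Δ
t=3: Δ0=101 Δ1=100 | 1Δ
t=4: Δ0=100 Δ1=101 Δ2=001 Δ3=011 | 3Δ
t=5: Δ0=011 Δ1=010 | 1Δ
t=6: Δ0=010 Δ1=011 Δ2=111 Δ3=101 | 3Δ
t=7: Δ0=101 Δ1=100 | 1Δ
t=8: Δ0=100 Δ1=101 Δ2=001 Δ3=011 | 3Δ
t=9: Δ0=011 Δ1=010 | 1Δ
t=10: Δ0=010 Δ1=011 Δ2=111 Δ3=101 | 3Δ
t=11: Δ0=101 Δ1=100 | 1Δ
t=12: Δ0=100 Δ1=101 Δ2=001 Δ3=011 | 3Δ
t=13: Δ0=011 Δ1=010 | 1Δ
t=14: Δ0=010 Δ1=011 Δ2=111 Δ3=101 | 3Δ
t=15: Δ0=101 Δ1=100 | 1Δ
t=16: Δ0=100 Δ1=101 Δ2=001 Δ3=011 | 3Δ
t=17: Δ0=011 Δ1=010 | 1Δ
t=18: Δ0=010 Δ1=011 Δ2=111 Δ3=101 | 3Δ
t=19: Δ0=101 Δ1=100 | 1Δ

1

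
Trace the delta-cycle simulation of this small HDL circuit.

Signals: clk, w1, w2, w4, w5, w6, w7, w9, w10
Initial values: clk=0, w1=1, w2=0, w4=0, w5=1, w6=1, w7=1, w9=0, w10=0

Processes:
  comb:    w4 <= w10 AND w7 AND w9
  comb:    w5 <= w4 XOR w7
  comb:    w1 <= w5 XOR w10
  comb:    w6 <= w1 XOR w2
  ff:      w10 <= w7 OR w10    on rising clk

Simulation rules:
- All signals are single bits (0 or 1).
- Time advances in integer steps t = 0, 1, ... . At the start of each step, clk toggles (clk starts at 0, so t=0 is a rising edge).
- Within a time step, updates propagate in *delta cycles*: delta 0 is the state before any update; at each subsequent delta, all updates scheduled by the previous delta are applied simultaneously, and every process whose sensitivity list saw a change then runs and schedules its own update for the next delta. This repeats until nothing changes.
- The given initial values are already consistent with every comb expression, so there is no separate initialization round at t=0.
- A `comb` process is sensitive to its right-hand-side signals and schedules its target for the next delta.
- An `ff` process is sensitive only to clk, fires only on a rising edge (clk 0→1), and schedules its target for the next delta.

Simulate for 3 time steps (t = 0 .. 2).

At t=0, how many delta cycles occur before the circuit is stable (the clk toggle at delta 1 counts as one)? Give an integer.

[bits: w2,w9,clk,w5,w4,w1,w7,w10,w6]
t=0: Δ0=000101101 Δ1=001101101 Δ2=001101111 Δ3=001100111 Δ4=001100110 | 4Δ
t=1: Δ0=001100110 Δ1=000100110 | 1Δ
t=2: Δ0=000100110 Δ1=001100110 | 1Δ

4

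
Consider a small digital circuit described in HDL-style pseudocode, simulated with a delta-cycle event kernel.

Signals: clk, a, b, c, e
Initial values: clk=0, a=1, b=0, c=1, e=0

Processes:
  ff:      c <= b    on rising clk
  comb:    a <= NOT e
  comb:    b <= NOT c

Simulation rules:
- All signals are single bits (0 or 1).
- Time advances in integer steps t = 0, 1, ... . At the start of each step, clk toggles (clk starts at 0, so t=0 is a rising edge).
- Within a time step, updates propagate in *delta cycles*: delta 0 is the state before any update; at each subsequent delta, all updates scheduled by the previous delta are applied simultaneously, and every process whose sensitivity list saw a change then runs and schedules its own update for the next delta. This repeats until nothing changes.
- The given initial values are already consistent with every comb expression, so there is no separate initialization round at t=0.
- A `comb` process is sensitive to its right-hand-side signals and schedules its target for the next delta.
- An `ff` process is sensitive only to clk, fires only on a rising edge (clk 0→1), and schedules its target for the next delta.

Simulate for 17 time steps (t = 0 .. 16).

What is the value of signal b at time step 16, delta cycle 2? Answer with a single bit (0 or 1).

[bits: a,clk,c,b,e]
t=0: Δ0=10100 Δ1=11100 Δ2=11000 Δ3=11010 | 3Δ
t=1: Δ0=11010 Δ1=10010 | 1Δ
t=2: Δ0=10010 Δ1=11010 Δ2=11110 Δ3=11100 | 3Δ
t=3: Δ0=11100 Δ1=10100 | 1Δ
t=4: Δ0=10100 Δ1=11100 Δ2=11000 Δ3=11010 | 3Δ
t=5: Δ0=11010 Δ1=10010 | 1Δ
t=6: Δ0=10010 Δ1=11010 Δ2=11110 Δ3=11100 | 3Δ
t=7: Δ0=11100 Δ1=10100 | 1Δ
t=8: Δ0=10100 Δ1=11100 Δ2=11000 Δ3=11010 | 3Δ
t=9: Δ0=11010 Δ1=10010 | 1Δ
t=10: Δ0=10010 Δ1=11010 Δ2=11110 Δ3=11100 | 3Δ
t=11: Δ0=11100 Δ1=10100 | 1Δ
t=12: Δ0=10100 Δ1=11100 Δ2=11000 Δ3=11010 | 3Δ
t=13: Δ0=11010 Δ1=10010 | 1Δ
t=14: Δ0=10010 Δ1=11010 Δ2=11110 Δ3=11100 | 3Δ
t=15: Δ0=11100 Δ1=10100 | 1Δ
t=16: Δ0=10100 Δ1=11100 Δ2=11000 Δ3=11010 | 3Δ

0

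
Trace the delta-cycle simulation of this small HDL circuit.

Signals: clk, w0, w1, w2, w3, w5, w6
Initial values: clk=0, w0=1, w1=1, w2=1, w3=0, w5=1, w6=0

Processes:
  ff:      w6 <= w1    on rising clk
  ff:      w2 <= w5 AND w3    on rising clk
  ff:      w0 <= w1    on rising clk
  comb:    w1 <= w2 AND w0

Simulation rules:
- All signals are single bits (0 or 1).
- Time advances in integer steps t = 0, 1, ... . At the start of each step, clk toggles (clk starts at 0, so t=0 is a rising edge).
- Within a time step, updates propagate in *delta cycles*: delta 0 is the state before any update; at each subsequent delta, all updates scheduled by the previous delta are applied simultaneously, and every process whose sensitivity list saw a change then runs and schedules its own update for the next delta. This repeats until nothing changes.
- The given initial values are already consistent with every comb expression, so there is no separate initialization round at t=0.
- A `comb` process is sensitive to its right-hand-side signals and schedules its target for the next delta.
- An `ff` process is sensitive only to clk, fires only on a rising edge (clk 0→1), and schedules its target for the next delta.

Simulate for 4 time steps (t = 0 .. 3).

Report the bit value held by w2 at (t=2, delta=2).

t=0 Δ0: clk=0 w0=1 w1=1 w5=1 w6=0 w3=0 w2=1
  Δ1: clk:0→1
  Δ2: w6:0→1, w2:1→0
  Δ3: w1:1→0
  (3Δ to stable)
t=1 Δ0: clk=1 w0=1 w1=0 w5=1 w6=1 w3=0 w2=0
  Δ1: clk:1→0
  (1Δ to stable)
t=2 Δ0: clk=0 w0=1 w1=0 w5=1 w6=1 w3=0 w2=0
  Δ1: clk:0→1
  Δ2: w0:1→0, w6:1→0
  (2Δ to stable)
t=3 Δ0: clk=1 w0=0 w1=0 w5=1 w6=0 w3=0 w2=0
  Δ1: clk:1→0
  (1Δ to stable)

0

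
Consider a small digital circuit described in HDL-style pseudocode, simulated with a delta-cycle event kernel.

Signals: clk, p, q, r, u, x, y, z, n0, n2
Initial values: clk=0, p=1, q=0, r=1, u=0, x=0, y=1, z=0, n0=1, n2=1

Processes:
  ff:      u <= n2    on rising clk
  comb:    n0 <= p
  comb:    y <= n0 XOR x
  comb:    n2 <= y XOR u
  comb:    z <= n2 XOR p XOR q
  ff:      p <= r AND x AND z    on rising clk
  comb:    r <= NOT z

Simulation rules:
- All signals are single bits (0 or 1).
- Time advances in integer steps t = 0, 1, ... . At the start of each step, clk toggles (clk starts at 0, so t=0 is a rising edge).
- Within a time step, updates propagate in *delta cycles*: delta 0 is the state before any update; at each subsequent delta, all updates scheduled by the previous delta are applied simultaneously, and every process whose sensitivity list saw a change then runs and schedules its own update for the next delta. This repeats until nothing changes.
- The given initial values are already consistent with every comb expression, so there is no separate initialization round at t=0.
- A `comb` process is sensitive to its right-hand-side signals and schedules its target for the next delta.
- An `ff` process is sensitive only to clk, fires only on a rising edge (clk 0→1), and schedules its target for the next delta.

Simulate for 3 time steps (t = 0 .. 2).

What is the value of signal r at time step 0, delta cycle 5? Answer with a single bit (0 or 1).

1

[bits: x,u,p,r,z,clk,n2,y,q,n0]
t=0: Δ0=0011001101 Δ1=0011011101 Δ2=0101011101 Δ3=0101110100 Δ4=0100010000 Δ5=0101011000 Δ6=0101111000 Δ7=0100111000 | 7Δ
t=1: Δ0=0100111000 Δ1=0100101000 | 1Δ
t=2: Δ0=0100101000 Δ1=0100111000 | 1Δ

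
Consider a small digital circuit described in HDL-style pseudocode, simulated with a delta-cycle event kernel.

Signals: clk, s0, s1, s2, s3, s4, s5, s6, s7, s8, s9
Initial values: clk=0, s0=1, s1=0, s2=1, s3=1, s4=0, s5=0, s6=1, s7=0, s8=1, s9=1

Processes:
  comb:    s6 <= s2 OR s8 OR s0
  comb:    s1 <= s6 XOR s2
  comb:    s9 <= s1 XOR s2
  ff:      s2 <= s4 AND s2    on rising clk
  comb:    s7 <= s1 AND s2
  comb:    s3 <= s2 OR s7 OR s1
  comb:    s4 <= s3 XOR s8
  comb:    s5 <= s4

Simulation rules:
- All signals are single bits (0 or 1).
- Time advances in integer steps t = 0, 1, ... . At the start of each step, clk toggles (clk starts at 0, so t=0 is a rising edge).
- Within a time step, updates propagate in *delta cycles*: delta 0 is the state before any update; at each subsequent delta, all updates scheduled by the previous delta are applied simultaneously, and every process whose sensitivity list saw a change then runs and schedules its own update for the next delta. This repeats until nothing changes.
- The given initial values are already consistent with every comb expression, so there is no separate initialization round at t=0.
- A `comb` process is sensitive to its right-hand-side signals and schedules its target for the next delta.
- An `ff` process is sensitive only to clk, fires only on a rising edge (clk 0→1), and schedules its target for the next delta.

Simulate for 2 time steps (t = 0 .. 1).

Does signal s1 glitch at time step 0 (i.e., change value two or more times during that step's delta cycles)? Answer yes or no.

no

t=0 Δ0: s6=1 s5=0 s4=0 s1=0 s9=1 s2=1 s8=1 clk=0 s0=1 s3=1 s7=0
  Δ1: clk:0→1
  Δ2: s2:1→0
  Δ3: s1:0→1, s9:1→0, s3:1→0
  Δ4: s4:0→1, s9:0→1, s3:0→1
  Δ5: s5:0→1, s4:1→0
  Δ6: s5:1→0
  (6Δ to stable)
t=1 Δ0: s6=1 s5=0 s4=0 s1=1 s9=1 s2=0 s8=1 clk=1 s0=1 s3=1 s7=0
  Δ1: clk:1→0
  (1Δ to stable)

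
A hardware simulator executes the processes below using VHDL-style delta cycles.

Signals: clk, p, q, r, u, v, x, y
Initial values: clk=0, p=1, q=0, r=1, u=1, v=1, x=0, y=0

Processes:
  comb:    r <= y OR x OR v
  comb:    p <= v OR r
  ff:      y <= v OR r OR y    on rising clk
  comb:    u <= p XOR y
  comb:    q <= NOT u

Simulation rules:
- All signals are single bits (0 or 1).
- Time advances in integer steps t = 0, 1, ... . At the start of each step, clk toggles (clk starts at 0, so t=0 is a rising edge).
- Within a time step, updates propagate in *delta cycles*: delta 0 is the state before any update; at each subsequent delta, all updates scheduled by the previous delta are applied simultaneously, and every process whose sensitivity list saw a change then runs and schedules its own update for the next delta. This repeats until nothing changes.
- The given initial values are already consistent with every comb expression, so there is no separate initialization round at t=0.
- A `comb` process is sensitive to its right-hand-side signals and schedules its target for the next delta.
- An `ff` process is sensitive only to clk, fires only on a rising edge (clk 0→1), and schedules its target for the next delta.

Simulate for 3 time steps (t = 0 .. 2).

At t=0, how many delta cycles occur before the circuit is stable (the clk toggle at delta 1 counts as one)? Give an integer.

[bits: v,r,clk,x,p,q,y,u]
t=0: Δ0=11001001 Δ1=11101001 Δ2=11101011 Δ3=11101010 Δ4=11101110 | 4Δ
t=1: Δ0=11101110 Δ1=11001110 | 1Δ
t=2: Δ0=11001110 Δ1=11101110 | 1Δ

4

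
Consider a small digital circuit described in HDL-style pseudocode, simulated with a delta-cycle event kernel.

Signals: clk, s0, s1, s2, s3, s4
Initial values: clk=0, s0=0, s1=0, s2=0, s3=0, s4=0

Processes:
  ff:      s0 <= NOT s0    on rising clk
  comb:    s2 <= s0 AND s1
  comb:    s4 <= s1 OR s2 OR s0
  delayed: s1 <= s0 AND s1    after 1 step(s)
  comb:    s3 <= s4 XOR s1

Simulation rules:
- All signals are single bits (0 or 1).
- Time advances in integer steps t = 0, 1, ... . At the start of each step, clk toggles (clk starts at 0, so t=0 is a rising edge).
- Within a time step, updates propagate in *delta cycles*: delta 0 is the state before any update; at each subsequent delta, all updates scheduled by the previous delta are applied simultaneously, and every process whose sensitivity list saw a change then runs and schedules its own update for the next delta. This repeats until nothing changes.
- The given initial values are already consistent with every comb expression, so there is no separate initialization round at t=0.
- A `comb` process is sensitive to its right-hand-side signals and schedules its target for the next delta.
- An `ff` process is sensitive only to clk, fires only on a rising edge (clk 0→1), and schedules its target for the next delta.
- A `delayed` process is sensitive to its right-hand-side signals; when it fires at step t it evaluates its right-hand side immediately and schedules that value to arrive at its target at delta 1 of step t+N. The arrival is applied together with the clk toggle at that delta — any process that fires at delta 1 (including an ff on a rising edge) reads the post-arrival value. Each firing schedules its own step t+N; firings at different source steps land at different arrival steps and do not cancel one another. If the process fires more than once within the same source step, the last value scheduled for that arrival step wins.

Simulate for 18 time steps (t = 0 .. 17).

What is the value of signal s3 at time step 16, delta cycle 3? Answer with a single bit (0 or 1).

0

t=0 Δ0: s4=0 s2=0 clk=0 s0=0 s3=0 s1=0
  Δ1: clk:0→1
  Δ2: s0:0→1
  Δ3: s4:0→1
  Δ4: s3:0→1
  (4Δ to stable)
t=1 Δ0: s4=1 s2=0 clk=1 s0=1 s3=1 s1=0
  Δ1: clk:1→0
  (1Δ to stable)
t=2 Δ0: s4=1 s2=0 clk=0 s0=1 s3=1 s1=0
  Δ1: clk:0→1
  Δ2: s0:1→0
  Δ3: s4:1→0
  Δ4: s3:1→0
  (4Δ to stable)
t=3 Δ0: s4=0 s2=0 clk=1 s0=0 s3=0 s1=0
  Δ1: clk:1→0
  (1Δ to stable)
t=4 Δ0: s4=0 s2=0 clk=0 s0=0 s3=0 s1=0
  Δ1: clk:0→1
  Δ2: s0:0→1
  Δ3: s4:0→1
  Δ4: s3:0→1
  (4Δ to stable)
t=5 Δ0: s4=1 s2=0 clk=1 s0=1 s3=1 s1=0
  Δ1: clk:1→0
  (1Δ to stable)
t=6 Δ0: s4=1 s2=0 clk=0 s0=1 s3=1 s1=0
  Δ1: clk:0→1
  Δ2: s0:1→0
  Δ3: s4:1→0
  Δ4: s3:1→0
  (4Δ to stable)
t=7 Δ0: s4=0 s2=0 clk=1 s0=0 s3=0 s1=0
  Δ1: clk:1→0
  (1Δ to stable)
t=8 Δ0: s4=0 s2=0 clk=0 s0=0 s3=0 s1=0
  Δ1: clk:0→1
  Δ2: s0:0→1
  Δ3: s4:0→1
  Δ4: s3:0→1
  (4Δ to stable)
t=9 Δ0: s4=1 s2=0 clk=1 s0=1 s3=1 s1=0
  Δ1: clk:1→0
  (1Δ to stable)
t=10 Δ0: s4=1 s2=0 clk=0 s0=1 s3=1 s1=0
  Δ1: clk:0→1
  Δ2: s0:1→0
  Δ3: s4:1→0
  Δ4: s3:1→0
  (4Δ to stable)
t=11 Δ0: s4=0 s2=0 clk=1 s0=0 s3=0 s1=0
  Δ1: clk:1→0
  (1Δ to stable)
t=12 Δ0: s4=0 s2=0 clk=0 s0=0 s3=0 s1=0
  Δ1: clk:0→1
  Δ2: s0:0→1
  Δ3: s4:0→1
  Δ4: s3:0→1
  (4Δ to stable)
t=13 Δ0: s4=1 s2=0 clk=1 s0=1 s3=1 s1=0
  Δ1: clk:1→0
  (1Δ to stable)
t=14 Δ0: s4=1 s2=0 clk=0 s0=1 s3=1 s1=0
  Δ1: clk:0→1
  Δ2: s0:1→0
  Δ3: s4:1→0
  Δ4: s3:1→0
  (4Δ to stable)
t=15 Δ0: s4=0 s2=0 clk=1 s0=0 s3=0 s1=0
  Δ1: clk:1→0
  (1Δ to stable)
t=16 Δ0: s4=0 s2=0 clk=0 s0=0 s3=0 s1=0
  Δ1: clk:0→1
  Δ2: s0:0→1
  Δ3: s4:0→1
  Δ4: s3:0→1
  (4Δ to stable)
t=17 Δ0: s4=1 s2=0 clk=1 s0=1 s3=1 s1=0
  Δ1: clk:1→0
  (1Δ to stable)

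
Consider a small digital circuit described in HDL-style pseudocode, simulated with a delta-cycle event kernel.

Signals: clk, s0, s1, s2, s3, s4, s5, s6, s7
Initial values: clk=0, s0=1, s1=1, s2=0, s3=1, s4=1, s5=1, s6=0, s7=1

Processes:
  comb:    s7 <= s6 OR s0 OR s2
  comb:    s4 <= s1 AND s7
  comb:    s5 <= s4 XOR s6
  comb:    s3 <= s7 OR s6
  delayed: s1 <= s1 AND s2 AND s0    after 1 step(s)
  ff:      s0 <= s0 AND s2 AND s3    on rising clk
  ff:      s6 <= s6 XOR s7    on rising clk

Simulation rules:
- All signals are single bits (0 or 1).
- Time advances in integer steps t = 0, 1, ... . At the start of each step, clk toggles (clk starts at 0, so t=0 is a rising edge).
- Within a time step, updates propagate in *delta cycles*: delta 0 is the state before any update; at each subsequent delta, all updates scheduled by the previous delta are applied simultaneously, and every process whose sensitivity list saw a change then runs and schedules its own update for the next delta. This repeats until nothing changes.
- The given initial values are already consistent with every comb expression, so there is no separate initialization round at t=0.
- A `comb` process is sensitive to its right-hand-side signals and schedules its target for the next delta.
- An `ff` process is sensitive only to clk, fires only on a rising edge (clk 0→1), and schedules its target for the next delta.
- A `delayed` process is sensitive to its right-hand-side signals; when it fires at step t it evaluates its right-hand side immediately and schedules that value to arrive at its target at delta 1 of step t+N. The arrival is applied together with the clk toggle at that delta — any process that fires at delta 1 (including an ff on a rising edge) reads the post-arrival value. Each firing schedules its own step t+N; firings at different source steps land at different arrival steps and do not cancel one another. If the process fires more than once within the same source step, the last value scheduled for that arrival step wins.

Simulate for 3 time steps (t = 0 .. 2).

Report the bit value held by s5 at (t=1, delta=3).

1

t0.Δ0 s2=0 s0=1 s1=1 s7=1 s4=1 s5=1 clk=0 s6=0 s3=1
t0.Δ1 s2=0 s0=1 s1=1 s7=1 s4=1 s5=1 clk=1 s6=0 s3=1
t0.Δ2 s2=0 s0=0 s1=1 s7=1 s4=1 s5=1 clk=1 s6=1 s3=1
t0.Δ3 s2=0 s0=0 s1=1 s7=1 s4=1 s5=0 clk=1 s6=1 s3=1
t1.Δ0 s2=0 s0=0 s1=1 s7=1 s4=1 s5=0 clk=1 s6=1 s3=1
t1.Δ1 s2=0 s0=0 s1=0 s7=1 s4=1 s5=0 clk=0 s6=1 s3=1
t1.Δ2 s2=0 s0=0 s1=0 s7=1 s4=0 s5=0 clk=0 s6=1 s3=1
t1.Δ3 s2=0 s0=0 s1=0 s7=1 s4=0 s5=1 clk=0 s6=1 s3=1
t2.Δ0 s2=0 s0=0 s1=0 s7=1 s4=0 s5=1 clk=0 s6=1 s3=1
t2.Δ1 s2=0 s0=0 s1=0 s7=1 s4=0 s5=1 clk=1 s6=1 s3=1
t2.Δ2 s2=0 s0=0 s1=0 s7=1 s4=0 s5=1 clk=1 s6=0 s3=1
t2.Δ3 s2=0 s0=0 s1=0 s7=0 s4=0 s5=0 clk=1 s6=0 s3=1
t2.Δ4 s2=0 s0=0 s1=0 s7=0 s4=0 s5=0 clk=1 s6=0 s3=0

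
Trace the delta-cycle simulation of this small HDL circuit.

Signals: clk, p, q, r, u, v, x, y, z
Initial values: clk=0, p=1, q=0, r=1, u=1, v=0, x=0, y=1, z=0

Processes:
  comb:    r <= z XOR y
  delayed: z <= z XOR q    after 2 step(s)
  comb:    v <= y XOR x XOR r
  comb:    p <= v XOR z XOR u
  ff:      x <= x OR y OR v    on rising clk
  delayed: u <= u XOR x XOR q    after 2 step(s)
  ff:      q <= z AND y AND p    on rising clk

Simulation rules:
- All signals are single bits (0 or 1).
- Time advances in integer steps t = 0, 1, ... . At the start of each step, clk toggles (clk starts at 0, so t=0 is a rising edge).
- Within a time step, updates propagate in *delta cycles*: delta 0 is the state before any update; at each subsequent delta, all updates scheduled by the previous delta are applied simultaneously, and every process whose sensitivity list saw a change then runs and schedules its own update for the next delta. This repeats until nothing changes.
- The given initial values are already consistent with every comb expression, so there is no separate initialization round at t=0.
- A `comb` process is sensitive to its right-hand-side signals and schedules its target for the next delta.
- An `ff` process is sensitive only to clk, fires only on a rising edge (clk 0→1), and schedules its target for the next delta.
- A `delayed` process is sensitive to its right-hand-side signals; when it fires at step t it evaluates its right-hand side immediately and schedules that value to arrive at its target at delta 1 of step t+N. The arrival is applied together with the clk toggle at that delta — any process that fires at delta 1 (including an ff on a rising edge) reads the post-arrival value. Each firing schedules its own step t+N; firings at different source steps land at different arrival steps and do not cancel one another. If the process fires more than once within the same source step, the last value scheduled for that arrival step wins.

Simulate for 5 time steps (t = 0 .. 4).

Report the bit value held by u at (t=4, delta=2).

1

[bits: v,clk,y,p,r,q,x,u,z]
t=0: Δ0=001110010 Δ1=011110010 Δ2=011110110 Δ3=111110110 Δ4=111010110 | 4Δ
t=1: Δ0=111010110 Δ1=101010110 | 1Δ
t=2: Δ0=101010110 Δ1=111010100 Δ2=111110100 | 2Δ
t=3: Δ0=111110100 Δ1=101110100 | 1Δ
t=4: Δ0=101110100 Δ1=111110110 Δ2=111010110 | 2Δ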